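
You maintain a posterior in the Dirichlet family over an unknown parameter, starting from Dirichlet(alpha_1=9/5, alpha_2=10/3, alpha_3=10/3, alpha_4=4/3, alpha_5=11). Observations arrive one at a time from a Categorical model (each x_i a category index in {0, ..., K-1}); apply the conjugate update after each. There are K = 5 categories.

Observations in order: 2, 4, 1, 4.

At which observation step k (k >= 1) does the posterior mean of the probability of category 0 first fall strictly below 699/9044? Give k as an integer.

obs 1: x=2 → posterior Dirichlet(9/5, 10/3, 13/3, 4/3, 11)
obs 2: x=4 → posterior Dirichlet(9/5, 10/3, 13/3, 4/3, 12)
obs 3: x=1 → posterior Dirichlet(9/5, 13/3, 13/3, 4/3, 12)
obs 4: x=4 → posterior Dirichlet(9/5, 13/3, 13/3, 4/3, 13)

k = 3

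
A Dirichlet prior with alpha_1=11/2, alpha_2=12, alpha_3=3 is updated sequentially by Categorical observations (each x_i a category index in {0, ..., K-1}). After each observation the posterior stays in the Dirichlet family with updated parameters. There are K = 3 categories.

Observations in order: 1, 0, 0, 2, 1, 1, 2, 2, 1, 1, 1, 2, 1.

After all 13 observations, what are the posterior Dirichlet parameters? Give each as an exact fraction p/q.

obs 1: x=1 → posterior Dirichlet(11/2, 13, 3)
obs 2: x=0 → posterior Dirichlet(13/2, 13, 3)
obs 3: x=0 → posterior Dirichlet(15/2, 13, 3)
obs 4: x=2 → posterior Dirichlet(15/2, 13, 4)
obs 5: x=1 → posterior Dirichlet(15/2, 14, 4)
obs 6: x=1 → posterior Dirichlet(15/2, 15, 4)
obs 7: x=2 → posterior Dirichlet(15/2, 15, 5)
obs 8: x=2 → posterior Dirichlet(15/2, 15, 6)
obs 9: x=1 → posterior Dirichlet(15/2, 16, 6)
obs 10: x=1 → posterior Dirichlet(15/2, 17, 6)
obs 11: x=1 → posterior Dirichlet(15/2, 18, 6)
obs 12: x=2 → posterior Dirichlet(15/2, 18, 7)
obs 13: x=1 → posterior Dirichlet(15/2, 19, 7)

alpha_1=15/2, alpha_2=19, alpha_3=7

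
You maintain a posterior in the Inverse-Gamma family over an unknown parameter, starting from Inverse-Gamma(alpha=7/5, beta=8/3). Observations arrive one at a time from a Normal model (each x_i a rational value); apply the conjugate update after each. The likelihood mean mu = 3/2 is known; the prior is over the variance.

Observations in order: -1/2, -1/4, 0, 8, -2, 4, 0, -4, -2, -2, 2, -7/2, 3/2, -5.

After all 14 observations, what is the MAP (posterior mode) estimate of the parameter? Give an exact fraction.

obs 1: x=-1/2 → posterior Inverse-Gamma(19/10, 14/3)
obs 2: x=-1/4 → posterior Inverse-Gamma(12/5, 595/96)
obs 3: x=0 → posterior Inverse-Gamma(29/10, 703/96)
obs 4: x=8 → posterior Inverse-Gamma(17/5, 2731/96)
obs 5: x=-2 → posterior Inverse-Gamma(39/10, 3319/96)
obs 6: x=4 → posterior Inverse-Gamma(22/5, 3619/96)
obs 7: x=0 → posterior Inverse-Gamma(49/10, 3727/96)
obs 8: x=-4 → posterior Inverse-Gamma(27/5, 5179/96)
obs 9: x=-2 → posterior Inverse-Gamma(59/10, 5767/96)
obs 10: x=-2 → posterior Inverse-Gamma(32/5, 6355/96)
obs 11: x=2 → posterior Inverse-Gamma(69/10, 6367/96)
obs 12: x=-7/2 → posterior Inverse-Gamma(37/5, 7567/96)
obs 13: x=3/2 → posterior Inverse-Gamma(79/10, 7567/96)
obs 14: x=-5 → posterior Inverse-Gamma(42/5, 9595/96)

47975/4512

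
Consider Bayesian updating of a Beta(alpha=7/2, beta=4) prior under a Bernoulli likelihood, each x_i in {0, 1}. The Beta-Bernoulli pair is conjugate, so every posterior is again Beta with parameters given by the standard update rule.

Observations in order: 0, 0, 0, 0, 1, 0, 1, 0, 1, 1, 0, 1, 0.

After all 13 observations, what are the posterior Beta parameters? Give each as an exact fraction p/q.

alpha=17/2, beta=12

obs 1: x=0 → posterior Beta(7/2, 5)
obs 2: x=0 → posterior Beta(7/2, 6)
obs 3: x=0 → posterior Beta(7/2, 7)
obs 4: x=0 → posterior Beta(7/2, 8)
obs 5: x=1 → posterior Beta(9/2, 8)
obs 6: x=0 → posterior Beta(9/2, 9)
obs 7: x=1 → posterior Beta(11/2, 9)
obs 8: x=0 → posterior Beta(11/2, 10)
obs 9: x=1 → posterior Beta(13/2, 10)
obs 10: x=1 → posterior Beta(15/2, 10)
obs 11: x=0 → posterior Beta(15/2, 11)
obs 12: x=1 → posterior Beta(17/2, 11)
obs 13: x=0 → posterior Beta(17/2, 12)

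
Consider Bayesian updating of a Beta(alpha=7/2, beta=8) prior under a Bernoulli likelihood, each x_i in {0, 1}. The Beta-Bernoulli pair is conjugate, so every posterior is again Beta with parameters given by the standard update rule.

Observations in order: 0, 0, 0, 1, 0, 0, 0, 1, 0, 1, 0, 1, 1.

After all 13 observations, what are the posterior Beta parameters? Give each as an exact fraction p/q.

obs 1: x=0 → posterior Beta(7/2, 9)
obs 2: x=0 → posterior Beta(7/2, 10)
obs 3: x=0 → posterior Beta(7/2, 11)
obs 4: x=1 → posterior Beta(9/2, 11)
obs 5: x=0 → posterior Beta(9/2, 12)
obs 6: x=0 → posterior Beta(9/2, 13)
obs 7: x=0 → posterior Beta(9/2, 14)
obs 8: x=1 → posterior Beta(11/2, 14)
obs 9: x=0 → posterior Beta(11/2, 15)
obs 10: x=1 → posterior Beta(13/2, 15)
obs 11: x=0 → posterior Beta(13/2, 16)
obs 12: x=1 → posterior Beta(15/2, 16)
obs 13: x=1 → posterior Beta(17/2, 16)

alpha=17/2, beta=16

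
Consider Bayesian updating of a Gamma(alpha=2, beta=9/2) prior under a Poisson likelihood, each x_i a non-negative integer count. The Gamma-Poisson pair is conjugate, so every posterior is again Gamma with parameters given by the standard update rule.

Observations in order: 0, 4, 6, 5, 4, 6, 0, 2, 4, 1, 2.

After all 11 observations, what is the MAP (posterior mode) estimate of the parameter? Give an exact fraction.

70/31

obs 1: x=0 → posterior Gamma(2, 11/2)
obs 2: x=4 → posterior Gamma(6, 13/2)
obs 3: x=6 → posterior Gamma(12, 15/2)
obs 4: x=5 → posterior Gamma(17, 17/2)
obs 5: x=4 → posterior Gamma(21, 19/2)
obs 6: x=6 → posterior Gamma(27, 21/2)
obs 7: x=0 → posterior Gamma(27, 23/2)
obs 8: x=2 → posterior Gamma(29, 25/2)
obs 9: x=4 → posterior Gamma(33, 27/2)
obs 10: x=1 → posterior Gamma(34, 29/2)
obs 11: x=2 → posterior Gamma(36, 31/2)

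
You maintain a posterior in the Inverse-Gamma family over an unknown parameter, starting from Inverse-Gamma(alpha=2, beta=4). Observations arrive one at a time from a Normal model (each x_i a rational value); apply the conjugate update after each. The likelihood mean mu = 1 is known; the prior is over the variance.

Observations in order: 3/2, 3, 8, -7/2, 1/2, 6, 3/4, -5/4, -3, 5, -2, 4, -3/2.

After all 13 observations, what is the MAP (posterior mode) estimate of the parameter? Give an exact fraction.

obs 1: x=3/2 → posterior Inverse-Gamma(5/2, 33/8)
obs 2: x=3 → posterior Inverse-Gamma(3, 49/8)
obs 3: x=8 → posterior Inverse-Gamma(7/2, 245/8)
obs 4: x=-7/2 → posterior Inverse-Gamma(4, 163/4)
obs 5: x=1/2 → posterior Inverse-Gamma(9/2, 327/8)
obs 6: x=6 → posterior Inverse-Gamma(5, 427/8)
obs 7: x=3/4 → posterior Inverse-Gamma(11/2, 1709/32)
obs 8: x=-5/4 → posterior Inverse-Gamma(6, 895/16)
obs 9: x=-3 → posterior Inverse-Gamma(13/2, 1023/16)
obs 10: x=5 → posterior Inverse-Gamma(7, 1151/16)
obs 11: x=-2 → posterior Inverse-Gamma(15/2, 1223/16)
obs 12: x=4 → posterior Inverse-Gamma(8, 1295/16)
obs 13: x=-3/2 → posterior Inverse-Gamma(17/2, 1345/16)

1345/152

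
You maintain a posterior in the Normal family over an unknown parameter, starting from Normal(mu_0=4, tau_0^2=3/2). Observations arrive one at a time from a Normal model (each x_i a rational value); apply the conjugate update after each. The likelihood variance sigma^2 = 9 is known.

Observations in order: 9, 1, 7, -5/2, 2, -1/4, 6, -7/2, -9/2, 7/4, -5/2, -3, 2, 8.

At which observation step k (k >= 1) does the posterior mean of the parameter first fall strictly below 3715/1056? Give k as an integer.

obs 1: x=9 → posterior Normal(33/7, 9/7)
obs 2: x=1 → posterior Normal(17/4, 9/8)
obs 3: x=7 → posterior Normal(41/9, 1)
obs 4: x=-5/2 → posterior Normal(77/20, 9/10)
obs 5: x=2 → posterior Normal(81/22, 9/11)
obs 6: x=-1/4 → posterior Normal(161/48, 3/4)
obs 7: x=6 → posterior Normal(185/52, 9/13)
obs 8: x=-7/2 → posterior Normal(171/56, 9/14)
obs 9: x=-9/2 → posterior Normal(51/20, 3/5)
obs 10: x=7/4 → posterior Normal(5/2, 9/16)
obs 11: x=-5/2 → posterior Normal(75/34, 9/17)
obs 12: x=-3 → posterior Normal(23/12, 1/2)
obs 13: x=2 → posterior Normal(73/38, 9/19)
obs 14: x=8 → posterior Normal(89/40, 9/20)

k = 6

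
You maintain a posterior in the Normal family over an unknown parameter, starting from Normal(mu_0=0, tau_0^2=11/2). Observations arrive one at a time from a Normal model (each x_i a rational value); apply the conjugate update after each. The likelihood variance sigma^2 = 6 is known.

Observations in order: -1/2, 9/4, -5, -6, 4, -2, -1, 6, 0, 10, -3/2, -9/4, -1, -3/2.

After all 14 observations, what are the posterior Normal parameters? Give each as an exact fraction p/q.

mu_0=33/332, tau_0^2=33/83

obs 1: x=-1/2 → posterior Normal(-11/46, 66/23)
obs 2: x=9/4 → posterior Normal(77/136, 33/17)
obs 3: x=-5 → posterior Normal(-143/180, 22/15)
obs 4: x=-6 → posterior Normal(-407/224, 33/28)
obs 5: x=4 → posterior Normal(-231/268, 66/67)
obs 6: x=-2 → posterior Normal(-319/312, 11/13)
obs 7: x=-1 → posterior Normal(-363/356, 66/89)
obs 8: x=6 → posterior Normal(-99/400, 33/50)
obs 9: x=0 → posterior Normal(-33/148, 22/37)
obs 10: x=10 → posterior Normal(341/488, 33/61)
obs 11: x=-3/2 → posterior Normal(275/532, 66/133)
obs 12: x=-9/4 → posterior Normal(11/36, 11/24)
obs 13: x=-1 → posterior Normal(33/155, 66/155)
obs 14: x=-3/2 → posterior Normal(33/332, 33/83)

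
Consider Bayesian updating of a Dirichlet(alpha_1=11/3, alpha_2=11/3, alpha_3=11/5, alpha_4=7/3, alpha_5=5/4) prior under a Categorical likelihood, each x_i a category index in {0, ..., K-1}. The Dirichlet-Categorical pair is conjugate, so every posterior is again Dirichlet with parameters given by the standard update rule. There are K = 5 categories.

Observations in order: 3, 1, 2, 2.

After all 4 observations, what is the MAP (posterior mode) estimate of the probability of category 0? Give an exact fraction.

160/727

obs 1: x=3 → posterior Dirichlet(11/3, 11/3, 11/5, 10/3, 5/4)
obs 2: x=1 → posterior Dirichlet(11/3, 14/3, 11/5, 10/3, 5/4)
obs 3: x=2 → posterior Dirichlet(11/3, 14/3, 16/5, 10/3, 5/4)
obs 4: x=2 → posterior Dirichlet(11/3, 14/3, 21/5, 10/3, 5/4)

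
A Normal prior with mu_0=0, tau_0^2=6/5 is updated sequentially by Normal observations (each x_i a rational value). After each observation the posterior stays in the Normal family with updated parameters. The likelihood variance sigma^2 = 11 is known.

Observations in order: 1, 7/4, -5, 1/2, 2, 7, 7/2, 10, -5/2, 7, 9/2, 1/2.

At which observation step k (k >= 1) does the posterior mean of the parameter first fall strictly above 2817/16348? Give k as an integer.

obs 1: x=1 → posterior Normal(6/61, 66/61)
obs 2: x=7/4 → posterior Normal(33/134, 66/67)
obs 3: x=-5 → posterior Normal(-27/146, 66/73)
obs 4: x=1/2 → posterior Normal(-21/158, 66/79)
obs 5: x=2 → posterior Normal(3/170, 66/85)
obs 6: x=7 → posterior Normal(87/182, 66/91)
obs 7: x=7/2 → posterior Normal(129/194, 66/97)
obs 8: x=10 → posterior Normal(249/206, 66/103)
obs 9: x=-5/2 → posterior Normal(219/218, 66/109)
obs 10: x=7 → posterior Normal(303/230, 66/115)
obs 11: x=9/2 → posterior Normal(357/242, 6/11)
obs 12: x=1/2 → posterior Normal(363/254, 66/127)

k = 2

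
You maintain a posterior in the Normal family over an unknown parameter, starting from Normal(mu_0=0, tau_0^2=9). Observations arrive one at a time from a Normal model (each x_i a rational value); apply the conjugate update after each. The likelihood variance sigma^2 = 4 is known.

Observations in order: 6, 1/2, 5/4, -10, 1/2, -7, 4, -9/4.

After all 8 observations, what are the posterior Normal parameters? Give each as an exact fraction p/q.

mu_0=-63/76, tau_0^2=9/19

obs 1: x=6 → posterior Normal(54/13, 36/13)
obs 2: x=1/2 → posterior Normal(117/44, 18/11)
obs 3: x=5/4 → posterior Normal(9/4, 36/31)
obs 4: x=-10 → posterior Normal(-81/160, 9/10)
obs 5: x=1/2 → posterior Normal(-9/28, 36/49)
obs 6: x=-7 → posterior Normal(-315/232, 18/29)
obs 7: x=4 → posterior Normal(-171/268, 36/67)
obs 8: x=-9/4 → posterior Normal(-63/76, 9/19)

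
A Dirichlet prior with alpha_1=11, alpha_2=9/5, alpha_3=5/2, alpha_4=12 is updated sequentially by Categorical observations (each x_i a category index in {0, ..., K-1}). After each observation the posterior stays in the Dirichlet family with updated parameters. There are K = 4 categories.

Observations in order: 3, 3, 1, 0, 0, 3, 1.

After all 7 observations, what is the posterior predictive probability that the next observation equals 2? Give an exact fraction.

obs 1: x=3 → posterior Dirichlet(11, 9/5, 5/2, 13)
obs 2: x=3 → posterior Dirichlet(11, 9/5, 5/2, 14)
obs 3: x=1 → posterior Dirichlet(11, 14/5, 5/2, 14)
obs 4: x=0 → posterior Dirichlet(12, 14/5, 5/2, 14)
obs 5: x=0 → posterior Dirichlet(13, 14/5, 5/2, 14)
obs 6: x=3 → posterior Dirichlet(13, 14/5, 5/2, 15)
obs 7: x=1 → posterior Dirichlet(13, 19/5, 5/2, 15)

25/343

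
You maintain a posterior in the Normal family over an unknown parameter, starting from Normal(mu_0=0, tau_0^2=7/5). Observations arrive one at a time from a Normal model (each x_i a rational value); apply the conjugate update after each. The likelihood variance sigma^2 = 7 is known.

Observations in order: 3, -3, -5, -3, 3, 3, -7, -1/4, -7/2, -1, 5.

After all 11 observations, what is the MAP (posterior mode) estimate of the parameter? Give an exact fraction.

obs 1: x=3 → posterior Normal(1/2, 7/6)
obs 2: x=-3 → posterior Normal(0, 1)
obs 3: x=-5 → posterior Normal(-5/8, 7/8)
obs 4: x=-3 → posterior Normal(-8/9, 7/9)
obs 5: x=3 → posterior Normal(-1/2, 7/10)
obs 6: x=3 → posterior Normal(-2/11, 7/11)
obs 7: x=-7 → posterior Normal(-3/4, 7/12)
obs 8: x=-1/4 → posterior Normal(-37/52, 7/13)
obs 9: x=-7/2 → posterior Normal(-51/56, 1/2)
obs 10: x=-1 → posterior Normal(-11/12, 7/15)
obs 11: x=5 → posterior Normal(-35/64, 7/16)

-35/64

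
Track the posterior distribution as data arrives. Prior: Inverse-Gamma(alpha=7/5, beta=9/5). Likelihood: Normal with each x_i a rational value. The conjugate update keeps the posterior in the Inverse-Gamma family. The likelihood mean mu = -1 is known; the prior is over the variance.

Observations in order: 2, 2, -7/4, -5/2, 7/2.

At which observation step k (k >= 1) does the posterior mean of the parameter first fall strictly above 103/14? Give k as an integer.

k = 2

obs 1: x=2 → posterior Inverse-Gamma(19/10, 63/10)
obs 2: x=2 → posterior Inverse-Gamma(12/5, 54/5)
obs 3: x=-7/4 → posterior Inverse-Gamma(29/10, 1773/160)
obs 4: x=-5/2 → posterior Inverse-Gamma(17/5, 1953/160)
obs 5: x=7/2 → posterior Inverse-Gamma(39/10, 3573/160)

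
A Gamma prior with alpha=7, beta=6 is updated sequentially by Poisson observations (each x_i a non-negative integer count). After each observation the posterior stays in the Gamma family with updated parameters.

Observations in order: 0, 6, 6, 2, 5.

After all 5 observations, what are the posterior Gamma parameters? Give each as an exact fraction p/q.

obs 1: x=0 → posterior Gamma(7, 7)
obs 2: x=6 → posterior Gamma(13, 8)
obs 3: x=6 → posterior Gamma(19, 9)
obs 4: x=2 → posterior Gamma(21, 10)
obs 5: x=5 → posterior Gamma(26, 11)

alpha=26, beta=11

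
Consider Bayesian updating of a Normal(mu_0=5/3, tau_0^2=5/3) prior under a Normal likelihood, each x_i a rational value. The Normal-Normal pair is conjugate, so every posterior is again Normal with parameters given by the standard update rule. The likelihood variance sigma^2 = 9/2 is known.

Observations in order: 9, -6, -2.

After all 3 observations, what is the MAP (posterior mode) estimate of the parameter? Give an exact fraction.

obs 1: x=9 → posterior Normal(135/37, 45/37)
obs 2: x=-6 → posterior Normal(75/47, 45/47)
obs 3: x=-2 → posterior Normal(55/57, 15/19)

55/57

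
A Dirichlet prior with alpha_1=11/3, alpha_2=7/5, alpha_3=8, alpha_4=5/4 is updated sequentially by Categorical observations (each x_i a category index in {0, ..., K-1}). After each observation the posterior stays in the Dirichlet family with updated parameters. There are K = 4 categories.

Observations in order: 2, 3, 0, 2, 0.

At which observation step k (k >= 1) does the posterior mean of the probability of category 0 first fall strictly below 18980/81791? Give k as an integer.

obs 1: x=2 → posterior Dirichlet(11/3, 7/5, 9, 5/4)
obs 2: x=3 → posterior Dirichlet(11/3, 7/5, 9, 9/4)
obs 3: x=0 → posterior Dirichlet(14/3, 7/5, 9, 9/4)
obs 4: x=2 → posterior Dirichlet(14/3, 7/5, 10, 9/4)
obs 5: x=0 → posterior Dirichlet(17/3, 7/5, 10, 9/4)

k = 2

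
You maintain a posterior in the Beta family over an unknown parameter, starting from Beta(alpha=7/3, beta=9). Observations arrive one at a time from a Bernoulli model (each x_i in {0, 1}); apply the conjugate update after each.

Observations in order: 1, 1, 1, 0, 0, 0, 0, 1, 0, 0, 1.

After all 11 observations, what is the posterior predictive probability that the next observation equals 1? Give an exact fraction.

22/67

obs 1: x=1 → posterior Beta(10/3, 9)
obs 2: x=1 → posterior Beta(13/3, 9)
obs 3: x=1 → posterior Beta(16/3, 9)
obs 4: x=0 → posterior Beta(16/3, 10)
obs 5: x=0 → posterior Beta(16/3, 11)
obs 6: x=0 → posterior Beta(16/3, 12)
obs 7: x=0 → posterior Beta(16/3, 13)
obs 8: x=1 → posterior Beta(19/3, 13)
obs 9: x=0 → posterior Beta(19/3, 14)
obs 10: x=0 → posterior Beta(19/3, 15)
obs 11: x=1 → posterior Beta(22/3, 15)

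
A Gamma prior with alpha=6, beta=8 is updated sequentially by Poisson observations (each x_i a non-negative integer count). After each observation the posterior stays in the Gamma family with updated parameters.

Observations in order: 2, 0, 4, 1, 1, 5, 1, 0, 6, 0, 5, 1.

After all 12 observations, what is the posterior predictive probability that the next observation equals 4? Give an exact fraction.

3212635537408000000000000000000000000000000000/56858653459301097060294126514405151601277796103

obs 1: x=2 → posterior Gamma(8, 9)
obs 2: x=0 → posterior Gamma(8, 10)
obs 3: x=4 → posterior Gamma(12, 11)
obs 4: x=1 → posterior Gamma(13, 12)
obs 5: x=1 → posterior Gamma(14, 13)
obs 6: x=5 → posterior Gamma(19, 14)
obs 7: x=1 → posterior Gamma(20, 15)
obs 8: x=0 → posterior Gamma(20, 16)
obs 9: x=6 → posterior Gamma(26, 17)
obs 10: x=0 → posterior Gamma(26, 18)
obs 11: x=5 → posterior Gamma(31, 19)
obs 12: x=1 → posterior Gamma(32, 20)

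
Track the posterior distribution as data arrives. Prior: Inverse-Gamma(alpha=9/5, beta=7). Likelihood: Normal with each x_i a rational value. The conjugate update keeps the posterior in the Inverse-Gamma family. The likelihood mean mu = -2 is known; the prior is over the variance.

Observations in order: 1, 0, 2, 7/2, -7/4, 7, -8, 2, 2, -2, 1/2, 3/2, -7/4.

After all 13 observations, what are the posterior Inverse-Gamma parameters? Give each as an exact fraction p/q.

alpha=83/10, beta=1927/16

obs 1: x=1 → posterior Inverse-Gamma(23/10, 23/2)
obs 2: x=0 → posterior Inverse-Gamma(14/5, 27/2)
obs 3: x=2 → posterior Inverse-Gamma(33/10, 43/2)
obs 4: x=7/2 → posterior Inverse-Gamma(19/5, 293/8)
obs 5: x=-7/4 → posterior Inverse-Gamma(43/10, 1173/32)
obs 6: x=7 → posterior Inverse-Gamma(24/5, 2469/32)
obs 7: x=-8 → posterior Inverse-Gamma(53/10, 3045/32)
obs 8: x=2 → posterior Inverse-Gamma(29/5, 3301/32)
obs 9: x=2 → posterior Inverse-Gamma(63/10, 3557/32)
obs 10: x=-2 → posterior Inverse-Gamma(34/5, 3557/32)
obs 11: x=1/2 → posterior Inverse-Gamma(73/10, 3657/32)
obs 12: x=3/2 → posterior Inverse-Gamma(39/5, 3853/32)
obs 13: x=-7/4 → posterior Inverse-Gamma(83/10, 1927/16)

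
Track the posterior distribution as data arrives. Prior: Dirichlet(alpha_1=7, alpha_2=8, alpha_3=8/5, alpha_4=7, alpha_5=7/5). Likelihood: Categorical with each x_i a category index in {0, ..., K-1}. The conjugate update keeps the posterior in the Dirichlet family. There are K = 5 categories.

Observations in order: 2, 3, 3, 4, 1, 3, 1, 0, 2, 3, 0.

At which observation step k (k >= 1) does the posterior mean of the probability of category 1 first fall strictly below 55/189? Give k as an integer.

k = 3

obs 1: x=2 → posterior Dirichlet(7, 8, 13/5, 7, 7/5)
obs 2: x=3 → posterior Dirichlet(7, 8, 13/5, 8, 7/5)
obs 3: x=3 → posterior Dirichlet(7, 8, 13/5, 9, 7/5)
obs 4: x=4 → posterior Dirichlet(7, 8, 13/5, 9, 12/5)
obs 5: x=1 → posterior Dirichlet(7, 9, 13/5, 9, 12/5)
obs 6: x=3 → posterior Dirichlet(7, 9, 13/5, 10, 12/5)
obs 7: x=1 → posterior Dirichlet(7, 10, 13/5, 10, 12/5)
obs 8: x=0 → posterior Dirichlet(8, 10, 13/5, 10, 12/5)
obs 9: x=2 → posterior Dirichlet(8, 10, 18/5, 10, 12/5)
obs 10: x=3 → posterior Dirichlet(8, 10, 18/5, 11, 12/5)
obs 11: x=0 → posterior Dirichlet(9, 10, 18/5, 11, 12/5)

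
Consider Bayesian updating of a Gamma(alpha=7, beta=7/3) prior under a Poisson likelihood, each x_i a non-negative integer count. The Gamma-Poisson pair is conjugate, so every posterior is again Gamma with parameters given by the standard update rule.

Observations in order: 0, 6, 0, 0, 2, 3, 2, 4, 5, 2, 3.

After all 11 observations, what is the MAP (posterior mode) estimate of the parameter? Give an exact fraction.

99/40

obs 1: x=0 → posterior Gamma(7, 10/3)
obs 2: x=6 → posterior Gamma(13, 13/3)
obs 3: x=0 → posterior Gamma(13, 16/3)
obs 4: x=0 → posterior Gamma(13, 19/3)
obs 5: x=2 → posterior Gamma(15, 22/3)
obs 6: x=3 → posterior Gamma(18, 25/3)
obs 7: x=2 → posterior Gamma(20, 28/3)
obs 8: x=4 → posterior Gamma(24, 31/3)
obs 9: x=5 → posterior Gamma(29, 34/3)
obs 10: x=2 → posterior Gamma(31, 37/3)
obs 11: x=3 → posterior Gamma(34, 40/3)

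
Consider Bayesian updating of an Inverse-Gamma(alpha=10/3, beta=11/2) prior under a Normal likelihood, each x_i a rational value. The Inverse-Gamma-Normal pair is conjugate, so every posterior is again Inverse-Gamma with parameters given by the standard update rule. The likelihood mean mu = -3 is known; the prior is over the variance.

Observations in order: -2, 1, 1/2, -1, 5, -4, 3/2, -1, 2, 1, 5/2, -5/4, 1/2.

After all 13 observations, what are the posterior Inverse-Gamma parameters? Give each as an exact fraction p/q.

obs 1: x=-2 → posterior Inverse-Gamma(23/6, 6)
obs 2: x=1 → posterior Inverse-Gamma(13/3, 14)
obs 3: x=1/2 → posterior Inverse-Gamma(29/6, 161/8)
obs 4: x=-1 → posterior Inverse-Gamma(16/3, 177/8)
obs 5: x=5 → posterior Inverse-Gamma(35/6, 433/8)
obs 6: x=-4 → posterior Inverse-Gamma(19/3, 437/8)
obs 7: x=3/2 → posterior Inverse-Gamma(41/6, 259/4)
obs 8: x=-1 → posterior Inverse-Gamma(22/3, 267/4)
obs 9: x=2 → posterior Inverse-Gamma(47/6, 317/4)
obs 10: x=1 → posterior Inverse-Gamma(25/3, 349/4)
obs 11: x=5/2 → posterior Inverse-Gamma(53/6, 819/8)
obs 12: x=-5/4 → posterior Inverse-Gamma(28/3, 3325/32)
obs 13: x=1/2 → posterior Inverse-Gamma(59/6, 3521/32)

alpha=59/6, beta=3521/32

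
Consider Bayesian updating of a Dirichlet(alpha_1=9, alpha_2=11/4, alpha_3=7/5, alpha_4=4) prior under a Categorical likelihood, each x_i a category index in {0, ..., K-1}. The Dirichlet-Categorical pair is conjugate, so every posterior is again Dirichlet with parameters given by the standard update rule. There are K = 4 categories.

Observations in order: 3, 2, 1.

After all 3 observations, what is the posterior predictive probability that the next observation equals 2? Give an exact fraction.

obs 1: x=3 → posterior Dirichlet(9, 11/4, 7/5, 5)
obs 2: x=2 → posterior Dirichlet(9, 11/4, 12/5, 5)
obs 3: x=1 → posterior Dirichlet(9, 15/4, 12/5, 5)

48/403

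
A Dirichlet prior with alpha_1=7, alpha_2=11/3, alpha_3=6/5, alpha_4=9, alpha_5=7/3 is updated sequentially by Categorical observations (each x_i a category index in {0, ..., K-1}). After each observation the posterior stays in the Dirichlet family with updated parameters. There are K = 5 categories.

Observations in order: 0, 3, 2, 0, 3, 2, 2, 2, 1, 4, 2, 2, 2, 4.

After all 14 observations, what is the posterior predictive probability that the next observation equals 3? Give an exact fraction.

55/186

obs 1: x=0 → posterior Dirichlet(8, 11/3, 6/5, 9, 7/3)
obs 2: x=3 → posterior Dirichlet(8, 11/3, 6/5, 10, 7/3)
obs 3: x=2 → posterior Dirichlet(8, 11/3, 11/5, 10, 7/3)
obs 4: x=0 → posterior Dirichlet(9, 11/3, 11/5, 10, 7/3)
obs 5: x=3 → posterior Dirichlet(9, 11/3, 11/5, 11, 7/3)
obs 6: x=2 → posterior Dirichlet(9, 11/3, 16/5, 11, 7/3)
obs 7: x=2 → posterior Dirichlet(9, 11/3, 21/5, 11, 7/3)
obs 8: x=2 → posterior Dirichlet(9, 11/3, 26/5, 11, 7/3)
obs 9: x=1 → posterior Dirichlet(9, 14/3, 26/5, 11, 7/3)
obs 10: x=4 → posterior Dirichlet(9, 14/3, 26/5, 11, 10/3)
obs 11: x=2 → posterior Dirichlet(9, 14/3, 31/5, 11, 10/3)
obs 12: x=2 → posterior Dirichlet(9, 14/3, 36/5, 11, 10/3)
obs 13: x=2 → posterior Dirichlet(9, 14/3, 41/5, 11, 10/3)
obs 14: x=4 → posterior Dirichlet(9, 14/3, 41/5, 11, 13/3)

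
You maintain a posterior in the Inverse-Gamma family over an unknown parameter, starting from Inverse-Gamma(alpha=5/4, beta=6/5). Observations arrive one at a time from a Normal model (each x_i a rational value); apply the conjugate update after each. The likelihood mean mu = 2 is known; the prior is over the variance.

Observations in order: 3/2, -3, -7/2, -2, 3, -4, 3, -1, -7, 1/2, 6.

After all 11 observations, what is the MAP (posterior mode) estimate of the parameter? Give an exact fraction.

obs 1: x=3/2 → posterior Inverse-Gamma(7/4, 53/40)
obs 2: x=-3 → posterior Inverse-Gamma(9/4, 553/40)
obs 3: x=-7/2 → posterior Inverse-Gamma(11/4, 579/20)
obs 4: x=-2 → posterior Inverse-Gamma(13/4, 739/20)
obs 5: x=3 → posterior Inverse-Gamma(15/4, 749/20)
obs 6: x=-4 → posterior Inverse-Gamma(17/4, 1109/20)
obs 7: x=3 → posterior Inverse-Gamma(19/4, 1119/20)
obs 8: x=-1 → posterior Inverse-Gamma(21/4, 1209/20)
obs 9: x=-7 → posterior Inverse-Gamma(23/4, 2019/20)
obs 10: x=1/2 → posterior Inverse-Gamma(25/4, 4083/40)
obs 11: x=6 → posterior Inverse-Gamma(27/4, 4403/40)

4403/310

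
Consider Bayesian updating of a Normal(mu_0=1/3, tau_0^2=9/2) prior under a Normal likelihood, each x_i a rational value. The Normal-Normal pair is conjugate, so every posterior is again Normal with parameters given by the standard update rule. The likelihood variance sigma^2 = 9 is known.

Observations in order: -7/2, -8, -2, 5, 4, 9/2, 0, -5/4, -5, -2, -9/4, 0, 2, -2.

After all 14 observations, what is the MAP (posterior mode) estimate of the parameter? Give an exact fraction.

obs 1: x=-7/2 → posterior Normal(-17/18, 3)
obs 2: x=-8 → posterior Normal(-65/24, 9/4)
obs 3: x=-2 → posterior Normal(-77/30, 9/5)
obs 4: x=5 → posterior Normal(-47/36, 3/2)
obs 5: x=4 → posterior Normal(-23/42, 9/7)
obs 6: x=9/2 → posterior Normal(1/12, 9/8)
obs 7: x=0 → posterior Normal(2/27, 1)
obs 8: x=-5/4 → posterior Normal(-7/120, 9/10)
obs 9: x=-5 → posterior Normal(-67/132, 9/11)
obs 10: x=-2 → posterior Normal(-91/144, 3/4)
obs 11: x=-9/4 → posterior Normal(-59/78, 9/13)
obs 12: x=0 → posterior Normal(-59/84, 9/14)
obs 13: x=2 → posterior Normal(-47/90, 3/5)
obs 14: x=-2 → posterior Normal(-59/96, 9/16)

-59/96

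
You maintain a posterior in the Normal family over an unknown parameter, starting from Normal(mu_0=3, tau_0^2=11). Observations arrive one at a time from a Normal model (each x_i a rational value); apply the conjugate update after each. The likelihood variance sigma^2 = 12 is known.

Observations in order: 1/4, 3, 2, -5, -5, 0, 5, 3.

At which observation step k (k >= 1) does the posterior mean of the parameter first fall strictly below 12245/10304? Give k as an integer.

obs 1: x=1/4 → posterior Normal(155/92, 132/23)
obs 2: x=3 → posterior Normal(287/136, 66/17)
obs 3: x=2 → posterior Normal(25/12, 44/15)
obs 4: x=-5 → posterior Normal(155/224, 33/14)
obs 5: x=-5 → posterior Normal(-65/268, 132/67)
obs 6: x=0 → posterior Normal(-5/24, 22/13)
obs 7: x=5 → posterior Normal(155/356, 132/89)
obs 8: x=3 → posterior Normal(287/400, 33/25)

k = 4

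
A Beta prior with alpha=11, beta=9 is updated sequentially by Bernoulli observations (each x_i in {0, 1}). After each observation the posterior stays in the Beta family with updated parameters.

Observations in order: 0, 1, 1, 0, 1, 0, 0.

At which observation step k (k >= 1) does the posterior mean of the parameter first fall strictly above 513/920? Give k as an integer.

k = 3

obs 1: x=0 → posterior Beta(11, 10)
obs 2: x=1 → posterior Beta(12, 10)
obs 3: x=1 → posterior Beta(13, 10)
obs 4: x=0 → posterior Beta(13, 11)
obs 5: x=1 → posterior Beta(14, 11)
obs 6: x=0 → posterior Beta(14, 12)
obs 7: x=0 → posterior Beta(14, 13)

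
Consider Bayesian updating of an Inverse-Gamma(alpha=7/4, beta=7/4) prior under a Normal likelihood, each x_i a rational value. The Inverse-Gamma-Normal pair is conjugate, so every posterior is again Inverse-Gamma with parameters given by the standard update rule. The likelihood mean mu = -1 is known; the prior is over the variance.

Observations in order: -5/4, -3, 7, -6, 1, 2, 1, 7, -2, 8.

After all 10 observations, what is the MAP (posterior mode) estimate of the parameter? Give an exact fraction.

4153/248

obs 1: x=-5/4 → posterior Inverse-Gamma(9/4, 57/32)
obs 2: x=-3 → posterior Inverse-Gamma(11/4, 121/32)
obs 3: x=7 → posterior Inverse-Gamma(13/4, 1145/32)
obs 4: x=-6 → posterior Inverse-Gamma(15/4, 1545/32)
obs 5: x=1 → posterior Inverse-Gamma(17/4, 1609/32)
obs 6: x=2 → posterior Inverse-Gamma(19/4, 1753/32)
obs 7: x=1 → posterior Inverse-Gamma(21/4, 1817/32)
obs 8: x=7 → posterior Inverse-Gamma(23/4, 2841/32)
obs 9: x=-2 → posterior Inverse-Gamma(25/4, 2857/32)
obs 10: x=8 → posterior Inverse-Gamma(27/4, 4153/32)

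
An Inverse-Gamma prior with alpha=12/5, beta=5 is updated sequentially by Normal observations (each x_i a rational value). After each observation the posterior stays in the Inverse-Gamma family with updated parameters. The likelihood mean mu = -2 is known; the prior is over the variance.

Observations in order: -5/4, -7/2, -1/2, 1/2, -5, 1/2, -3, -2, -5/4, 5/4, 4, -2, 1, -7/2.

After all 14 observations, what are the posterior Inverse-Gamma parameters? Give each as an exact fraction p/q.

alpha=47/5, beta=1535/32

obs 1: x=-5/4 → posterior Inverse-Gamma(29/10, 169/32)
obs 2: x=-7/2 → posterior Inverse-Gamma(17/5, 205/32)
obs 3: x=-1/2 → posterior Inverse-Gamma(39/10, 241/32)
obs 4: x=1/2 → posterior Inverse-Gamma(22/5, 341/32)
obs 5: x=-5 → posterior Inverse-Gamma(49/10, 485/32)
obs 6: x=1/2 → posterior Inverse-Gamma(27/5, 585/32)
obs 7: x=-3 → posterior Inverse-Gamma(59/10, 601/32)
obs 8: x=-2 → posterior Inverse-Gamma(32/5, 601/32)
obs 9: x=-5/4 → posterior Inverse-Gamma(69/10, 305/16)
obs 10: x=5/4 → posterior Inverse-Gamma(37/5, 779/32)
obs 11: x=4 → posterior Inverse-Gamma(79/10, 1355/32)
obs 12: x=-2 → posterior Inverse-Gamma(42/5, 1355/32)
obs 13: x=1 → posterior Inverse-Gamma(89/10, 1499/32)
obs 14: x=-7/2 → posterior Inverse-Gamma(47/5, 1535/32)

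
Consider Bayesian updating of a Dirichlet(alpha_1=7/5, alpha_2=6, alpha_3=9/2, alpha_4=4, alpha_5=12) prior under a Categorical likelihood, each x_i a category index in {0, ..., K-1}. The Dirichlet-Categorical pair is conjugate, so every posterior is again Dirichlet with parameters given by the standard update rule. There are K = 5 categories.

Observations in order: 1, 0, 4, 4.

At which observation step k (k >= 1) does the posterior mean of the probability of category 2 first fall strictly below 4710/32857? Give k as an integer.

obs 1: x=1 → posterior Dirichlet(7/5, 7, 9/2, 4, 12)
obs 2: x=0 → posterior Dirichlet(12/5, 7, 9/2, 4, 12)
obs 3: x=4 → posterior Dirichlet(12/5, 7, 9/2, 4, 13)
obs 4: x=4 → posterior Dirichlet(12/5, 7, 9/2, 4, 14)

k = 4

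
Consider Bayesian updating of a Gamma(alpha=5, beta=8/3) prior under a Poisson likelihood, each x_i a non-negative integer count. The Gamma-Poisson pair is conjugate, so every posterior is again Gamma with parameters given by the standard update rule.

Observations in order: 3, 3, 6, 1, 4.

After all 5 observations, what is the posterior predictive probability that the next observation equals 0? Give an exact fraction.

907846434775996175406740561329/13471428653161560586981973426176

obs 1: x=3 → posterior Gamma(8, 11/3)
obs 2: x=3 → posterior Gamma(11, 14/3)
obs 3: x=6 → posterior Gamma(17, 17/3)
obs 4: x=1 → posterior Gamma(18, 20/3)
obs 5: x=4 → posterior Gamma(22, 23/3)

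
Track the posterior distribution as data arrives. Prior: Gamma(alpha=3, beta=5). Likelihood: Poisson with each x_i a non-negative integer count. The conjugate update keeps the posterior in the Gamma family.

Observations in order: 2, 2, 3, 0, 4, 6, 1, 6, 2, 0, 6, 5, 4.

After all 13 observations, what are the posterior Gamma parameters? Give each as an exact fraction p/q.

alpha=44, beta=18

obs 1: x=2 → posterior Gamma(5, 6)
obs 2: x=2 → posterior Gamma(7, 7)
obs 3: x=3 → posterior Gamma(10, 8)
obs 4: x=0 → posterior Gamma(10, 9)
obs 5: x=4 → posterior Gamma(14, 10)
obs 6: x=6 → posterior Gamma(20, 11)
obs 7: x=1 → posterior Gamma(21, 12)
obs 8: x=6 → posterior Gamma(27, 13)
obs 9: x=2 → posterior Gamma(29, 14)
obs 10: x=0 → posterior Gamma(29, 15)
obs 11: x=6 → posterior Gamma(35, 16)
obs 12: x=5 → posterior Gamma(40, 17)
obs 13: x=4 → posterior Gamma(44, 18)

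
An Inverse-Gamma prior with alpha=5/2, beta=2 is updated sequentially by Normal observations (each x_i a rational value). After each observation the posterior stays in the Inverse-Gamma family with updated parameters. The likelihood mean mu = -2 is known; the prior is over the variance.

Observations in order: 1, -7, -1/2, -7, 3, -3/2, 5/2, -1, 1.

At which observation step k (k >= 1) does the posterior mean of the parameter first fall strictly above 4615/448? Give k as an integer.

k = 5

obs 1: x=1 → posterior Inverse-Gamma(3, 13/2)
obs 2: x=-7 → posterior Inverse-Gamma(7/2, 19)
obs 3: x=-1/2 → posterior Inverse-Gamma(4, 161/8)
obs 4: x=-7 → posterior Inverse-Gamma(9/2, 261/8)
obs 5: x=3 → posterior Inverse-Gamma(5, 361/8)
obs 6: x=-3/2 → posterior Inverse-Gamma(11/2, 181/4)
obs 7: x=5/2 → posterior Inverse-Gamma(6, 443/8)
obs 8: x=-1 → posterior Inverse-Gamma(13/2, 447/8)
obs 9: x=1 → posterior Inverse-Gamma(7, 483/8)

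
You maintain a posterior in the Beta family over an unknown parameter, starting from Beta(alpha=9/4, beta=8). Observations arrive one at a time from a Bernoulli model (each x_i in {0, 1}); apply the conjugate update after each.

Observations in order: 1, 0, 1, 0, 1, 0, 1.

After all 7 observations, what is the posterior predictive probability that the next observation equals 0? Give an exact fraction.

obs 1: x=1 → posterior Beta(13/4, 8)
obs 2: x=0 → posterior Beta(13/4, 9)
obs 3: x=1 → posterior Beta(17/4, 9)
obs 4: x=0 → posterior Beta(17/4, 10)
obs 5: x=1 → posterior Beta(21/4, 10)
obs 6: x=0 → posterior Beta(21/4, 11)
obs 7: x=1 → posterior Beta(25/4, 11)

44/69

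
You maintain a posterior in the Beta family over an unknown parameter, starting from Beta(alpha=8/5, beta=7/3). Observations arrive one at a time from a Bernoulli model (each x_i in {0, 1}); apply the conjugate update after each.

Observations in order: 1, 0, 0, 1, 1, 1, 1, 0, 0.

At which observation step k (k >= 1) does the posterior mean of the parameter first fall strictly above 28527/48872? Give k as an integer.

k = 7

obs 1: x=1 → posterior Beta(13/5, 7/3)
obs 2: x=0 → posterior Beta(13/5, 10/3)
obs 3: x=0 → posterior Beta(13/5, 13/3)
obs 4: x=1 → posterior Beta(18/5, 13/3)
obs 5: x=1 → posterior Beta(23/5, 13/3)
obs 6: x=1 → posterior Beta(28/5, 13/3)
obs 7: x=1 → posterior Beta(33/5, 13/3)
obs 8: x=0 → posterior Beta(33/5, 16/3)
obs 9: x=0 → posterior Beta(33/5, 19/3)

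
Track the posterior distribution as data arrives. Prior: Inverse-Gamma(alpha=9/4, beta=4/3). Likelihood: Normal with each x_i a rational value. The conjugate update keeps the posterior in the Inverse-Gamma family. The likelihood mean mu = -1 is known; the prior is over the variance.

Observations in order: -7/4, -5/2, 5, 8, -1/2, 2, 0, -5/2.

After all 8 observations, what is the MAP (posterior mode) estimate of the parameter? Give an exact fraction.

6479/696

obs 1: x=-7/4 → posterior Inverse-Gamma(11/4, 155/96)
obs 2: x=-5/2 → posterior Inverse-Gamma(13/4, 263/96)
obs 3: x=5 → posterior Inverse-Gamma(15/4, 1991/96)
obs 4: x=8 → posterior Inverse-Gamma(17/4, 5879/96)
obs 5: x=-1/2 → posterior Inverse-Gamma(19/4, 5891/96)
obs 6: x=2 → posterior Inverse-Gamma(21/4, 6323/96)
obs 7: x=0 → posterior Inverse-Gamma(23/4, 6371/96)
obs 8: x=-5/2 → posterior Inverse-Gamma(25/4, 6479/96)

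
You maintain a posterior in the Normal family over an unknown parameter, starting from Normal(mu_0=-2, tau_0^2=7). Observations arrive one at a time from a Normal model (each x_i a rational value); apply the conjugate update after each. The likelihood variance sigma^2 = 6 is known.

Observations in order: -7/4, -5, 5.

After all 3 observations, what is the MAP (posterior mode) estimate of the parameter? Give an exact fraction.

obs 1: x=-7/4 → posterior Normal(-97/52, 42/13)
obs 2: x=-5 → posterior Normal(-237/80, 21/10)
obs 3: x=5 → posterior Normal(-97/108, 14/9)

-97/108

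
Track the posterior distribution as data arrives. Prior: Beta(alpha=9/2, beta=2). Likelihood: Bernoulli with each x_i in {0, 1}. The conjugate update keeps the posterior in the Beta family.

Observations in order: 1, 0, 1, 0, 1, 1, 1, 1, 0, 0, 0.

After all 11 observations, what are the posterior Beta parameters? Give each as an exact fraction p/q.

obs 1: x=1 → posterior Beta(11/2, 2)
obs 2: x=0 → posterior Beta(11/2, 3)
obs 3: x=1 → posterior Beta(13/2, 3)
obs 4: x=0 → posterior Beta(13/2, 4)
obs 5: x=1 → posterior Beta(15/2, 4)
obs 6: x=1 → posterior Beta(17/2, 4)
obs 7: x=1 → posterior Beta(19/2, 4)
obs 8: x=1 → posterior Beta(21/2, 4)
obs 9: x=0 → posterior Beta(21/2, 5)
obs 10: x=0 → posterior Beta(21/2, 6)
obs 11: x=0 → posterior Beta(21/2, 7)

alpha=21/2, beta=7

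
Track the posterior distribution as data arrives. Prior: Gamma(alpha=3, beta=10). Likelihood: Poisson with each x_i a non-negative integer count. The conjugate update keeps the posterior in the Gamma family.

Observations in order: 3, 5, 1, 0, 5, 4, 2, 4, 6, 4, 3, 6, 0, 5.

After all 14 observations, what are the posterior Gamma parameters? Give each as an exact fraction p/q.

alpha=51, beta=24

obs 1: x=3 → posterior Gamma(6, 11)
obs 2: x=5 → posterior Gamma(11, 12)
obs 3: x=1 → posterior Gamma(12, 13)
obs 4: x=0 → posterior Gamma(12, 14)
obs 5: x=5 → posterior Gamma(17, 15)
obs 6: x=4 → posterior Gamma(21, 16)
obs 7: x=2 → posterior Gamma(23, 17)
obs 8: x=4 → posterior Gamma(27, 18)
obs 9: x=6 → posterior Gamma(33, 19)
obs 10: x=4 → posterior Gamma(37, 20)
obs 11: x=3 → posterior Gamma(40, 21)
obs 12: x=6 → posterior Gamma(46, 22)
obs 13: x=0 → posterior Gamma(46, 23)
obs 14: x=5 → posterior Gamma(51, 24)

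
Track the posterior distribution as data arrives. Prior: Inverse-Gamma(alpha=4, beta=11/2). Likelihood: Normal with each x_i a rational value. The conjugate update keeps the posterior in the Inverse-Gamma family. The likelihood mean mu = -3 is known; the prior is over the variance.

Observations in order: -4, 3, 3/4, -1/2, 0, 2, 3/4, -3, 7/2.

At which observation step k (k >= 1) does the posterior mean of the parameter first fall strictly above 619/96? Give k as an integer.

obs 1: x=-4 → posterior Inverse-Gamma(9/2, 6)
obs 2: x=3 → posterior Inverse-Gamma(5, 24)
obs 3: x=3/4 → posterior Inverse-Gamma(11/2, 993/32)
obs 4: x=-1/2 → posterior Inverse-Gamma(6, 1093/32)
obs 5: x=0 → posterior Inverse-Gamma(13/2, 1237/32)
obs 6: x=2 → posterior Inverse-Gamma(7, 1637/32)
obs 7: x=3/4 → posterior Inverse-Gamma(15/2, 931/16)
obs 8: x=-3 → posterior Inverse-Gamma(8, 931/16)
obs 9: x=7/2 → posterior Inverse-Gamma(17/2, 1269/16)

k = 3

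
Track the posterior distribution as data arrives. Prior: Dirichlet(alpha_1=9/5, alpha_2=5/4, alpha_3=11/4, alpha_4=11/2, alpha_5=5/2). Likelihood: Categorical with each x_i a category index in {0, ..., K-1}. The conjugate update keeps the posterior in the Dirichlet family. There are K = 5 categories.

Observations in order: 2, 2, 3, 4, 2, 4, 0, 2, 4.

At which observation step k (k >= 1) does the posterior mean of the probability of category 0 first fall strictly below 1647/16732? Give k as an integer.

obs 1: x=2 → posterior Dirichlet(9/5, 5/4, 15/4, 11/2, 5/2)
obs 2: x=2 → posterior Dirichlet(9/5, 5/4, 19/4, 11/2, 5/2)
obs 3: x=3 → posterior Dirichlet(9/5, 5/4, 19/4, 13/2, 5/2)
obs 4: x=4 → posterior Dirichlet(9/5, 5/4, 19/4, 13/2, 7/2)
obs 5: x=2 → posterior Dirichlet(9/5, 5/4, 23/4, 13/2, 7/2)
obs 6: x=4 → posterior Dirichlet(9/5, 5/4, 23/4, 13/2, 9/2)
obs 7: x=0 → posterior Dirichlet(14/5, 5/4, 23/4, 13/2, 9/2)
obs 8: x=2 → posterior Dirichlet(14/5, 5/4, 27/4, 13/2, 9/2)
obs 9: x=4 → posterior Dirichlet(14/5, 5/4, 27/4, 13/2, 11/2)

k = 5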